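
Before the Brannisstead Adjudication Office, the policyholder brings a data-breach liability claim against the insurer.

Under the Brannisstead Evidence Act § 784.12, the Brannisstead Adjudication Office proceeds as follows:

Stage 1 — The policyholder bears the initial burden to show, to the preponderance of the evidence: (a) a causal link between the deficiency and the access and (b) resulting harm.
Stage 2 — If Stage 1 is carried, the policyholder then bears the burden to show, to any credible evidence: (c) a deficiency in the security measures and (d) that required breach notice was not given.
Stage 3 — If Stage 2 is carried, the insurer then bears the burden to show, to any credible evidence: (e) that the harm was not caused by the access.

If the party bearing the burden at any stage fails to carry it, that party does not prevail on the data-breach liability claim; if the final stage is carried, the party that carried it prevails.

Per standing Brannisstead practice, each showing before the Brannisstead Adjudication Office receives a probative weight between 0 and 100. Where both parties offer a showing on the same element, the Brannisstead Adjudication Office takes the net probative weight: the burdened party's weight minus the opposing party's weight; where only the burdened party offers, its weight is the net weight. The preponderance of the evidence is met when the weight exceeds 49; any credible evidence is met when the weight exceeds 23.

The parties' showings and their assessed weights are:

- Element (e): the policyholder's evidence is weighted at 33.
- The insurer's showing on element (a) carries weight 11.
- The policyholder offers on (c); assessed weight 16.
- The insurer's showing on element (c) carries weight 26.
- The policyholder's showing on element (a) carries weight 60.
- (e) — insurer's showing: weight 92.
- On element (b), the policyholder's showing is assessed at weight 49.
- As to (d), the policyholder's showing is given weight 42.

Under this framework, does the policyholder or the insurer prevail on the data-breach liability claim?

insurer

At Stage 1 the policyholder must meet the preponderance of the evidence (weight exceeds 49): on (a) the weight is 60 less the opposing 11 gives net 49, which does not exceed 49, so (a) does not meet the standard; on (b) the weight is 49, which does not exceed 49, so (b) does not meet the standard.
  Stage 1 not carried; the policyholder fails its burden.
The insurer prevails.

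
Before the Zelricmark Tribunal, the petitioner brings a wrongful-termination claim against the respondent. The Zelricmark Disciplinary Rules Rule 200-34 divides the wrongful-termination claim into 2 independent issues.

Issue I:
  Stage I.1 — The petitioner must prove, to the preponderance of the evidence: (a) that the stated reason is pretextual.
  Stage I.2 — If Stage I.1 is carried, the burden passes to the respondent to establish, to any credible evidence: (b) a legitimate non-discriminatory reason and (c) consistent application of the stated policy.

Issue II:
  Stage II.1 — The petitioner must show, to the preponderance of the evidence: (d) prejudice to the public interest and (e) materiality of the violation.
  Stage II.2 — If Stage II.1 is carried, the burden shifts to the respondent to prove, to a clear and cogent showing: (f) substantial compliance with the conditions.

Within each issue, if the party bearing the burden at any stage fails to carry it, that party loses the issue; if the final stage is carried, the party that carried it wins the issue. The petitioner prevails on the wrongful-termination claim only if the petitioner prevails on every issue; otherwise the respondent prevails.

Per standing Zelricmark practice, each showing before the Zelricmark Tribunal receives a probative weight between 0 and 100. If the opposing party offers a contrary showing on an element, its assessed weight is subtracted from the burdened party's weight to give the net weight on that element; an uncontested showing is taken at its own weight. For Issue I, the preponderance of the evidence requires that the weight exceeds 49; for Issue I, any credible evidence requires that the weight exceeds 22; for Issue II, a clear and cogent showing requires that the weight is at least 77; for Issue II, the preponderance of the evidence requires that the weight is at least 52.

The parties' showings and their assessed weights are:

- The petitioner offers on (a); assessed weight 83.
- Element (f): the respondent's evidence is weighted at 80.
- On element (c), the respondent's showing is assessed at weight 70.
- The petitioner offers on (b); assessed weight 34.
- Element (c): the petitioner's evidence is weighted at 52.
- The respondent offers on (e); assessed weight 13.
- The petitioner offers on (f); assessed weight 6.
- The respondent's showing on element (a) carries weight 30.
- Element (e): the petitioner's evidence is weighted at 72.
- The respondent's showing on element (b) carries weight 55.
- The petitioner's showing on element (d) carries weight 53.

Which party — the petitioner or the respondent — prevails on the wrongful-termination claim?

— Issue I —
Stage I.1 — burden on petitioner; standard: the preponderance of the evidence (weight exceeds 49).
    (a): 83 − 30 = 53 > 49 [met]
  The petitioner carries Stage I.1; the respondent now bears the burden.
Stage I.2 — burden on respondent; standard: any credible evidence (weight exceeds 22).
    (b): 55 − 34 = 21 ≤ 22 [not met]
    (c): 70 − 52 = 18 ≤ 22 [not met]
  Not every element is met, so the respondent fails to carry Stage I.2.
The analysis ends at Stage I.2; the petitioner prevails on this issue.
— Issue II —
Stage II.1 (petitioner, the preponderance of the evidence, weight is at least 52): (d) 53 ≥ 52 — meets; (e) net 72−13=59 ≥ 52 — meets.
  The petitioner carries Stage II.1; the respondent now bears the burden.
Stage II.2 (respondent, a clear and cogent showing, weight is at least 77): (f) net 80−6=74 < 77 — fails.
  The respondent does not carry Stage II.2.
The analysis ends at Stage II.2; the petitioner prevails on this issue.
Per-issue: Issue I → petitioner; Issue II → petitioner. The petitioner must prevail on every issue; overall, the petitioner prevails.

petitioner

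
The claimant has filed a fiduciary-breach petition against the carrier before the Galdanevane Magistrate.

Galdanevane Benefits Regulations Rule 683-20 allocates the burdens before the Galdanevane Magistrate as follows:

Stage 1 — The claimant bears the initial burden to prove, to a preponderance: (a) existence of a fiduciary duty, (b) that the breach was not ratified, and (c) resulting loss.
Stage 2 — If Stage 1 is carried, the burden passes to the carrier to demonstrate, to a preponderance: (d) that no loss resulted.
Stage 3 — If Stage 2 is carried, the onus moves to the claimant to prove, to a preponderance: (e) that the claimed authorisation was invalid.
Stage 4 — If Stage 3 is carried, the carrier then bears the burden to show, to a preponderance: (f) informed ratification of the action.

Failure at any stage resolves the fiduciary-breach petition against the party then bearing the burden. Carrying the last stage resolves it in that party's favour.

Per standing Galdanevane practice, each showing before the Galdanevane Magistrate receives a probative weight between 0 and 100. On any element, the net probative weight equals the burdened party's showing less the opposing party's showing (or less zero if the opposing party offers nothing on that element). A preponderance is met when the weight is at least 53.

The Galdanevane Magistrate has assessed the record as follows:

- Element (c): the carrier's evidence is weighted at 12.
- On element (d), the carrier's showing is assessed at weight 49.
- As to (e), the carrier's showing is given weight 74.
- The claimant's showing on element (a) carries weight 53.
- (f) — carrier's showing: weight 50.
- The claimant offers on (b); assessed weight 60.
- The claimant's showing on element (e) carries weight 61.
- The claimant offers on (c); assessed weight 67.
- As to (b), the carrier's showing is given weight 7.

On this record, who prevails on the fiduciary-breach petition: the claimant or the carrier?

claimant

Stage 1 (claimant, a preponderance, weight is at least 53): (a) 53 ≥ 53 — meets; (b) net 60−7=53 ≥ 53 — meets; (c) net 67−12=55 ≥ 53 — meets.
  Stage 1 is satisfied; the onus moves to the carrier.
Stage 2 (carrier, a preponderance, weight is at least 53): (d) 49 < 53 — fails.
  Stage 2 not carried; the carrier fails its burden.
The analysis ends at Stage 2; the claimant prevails.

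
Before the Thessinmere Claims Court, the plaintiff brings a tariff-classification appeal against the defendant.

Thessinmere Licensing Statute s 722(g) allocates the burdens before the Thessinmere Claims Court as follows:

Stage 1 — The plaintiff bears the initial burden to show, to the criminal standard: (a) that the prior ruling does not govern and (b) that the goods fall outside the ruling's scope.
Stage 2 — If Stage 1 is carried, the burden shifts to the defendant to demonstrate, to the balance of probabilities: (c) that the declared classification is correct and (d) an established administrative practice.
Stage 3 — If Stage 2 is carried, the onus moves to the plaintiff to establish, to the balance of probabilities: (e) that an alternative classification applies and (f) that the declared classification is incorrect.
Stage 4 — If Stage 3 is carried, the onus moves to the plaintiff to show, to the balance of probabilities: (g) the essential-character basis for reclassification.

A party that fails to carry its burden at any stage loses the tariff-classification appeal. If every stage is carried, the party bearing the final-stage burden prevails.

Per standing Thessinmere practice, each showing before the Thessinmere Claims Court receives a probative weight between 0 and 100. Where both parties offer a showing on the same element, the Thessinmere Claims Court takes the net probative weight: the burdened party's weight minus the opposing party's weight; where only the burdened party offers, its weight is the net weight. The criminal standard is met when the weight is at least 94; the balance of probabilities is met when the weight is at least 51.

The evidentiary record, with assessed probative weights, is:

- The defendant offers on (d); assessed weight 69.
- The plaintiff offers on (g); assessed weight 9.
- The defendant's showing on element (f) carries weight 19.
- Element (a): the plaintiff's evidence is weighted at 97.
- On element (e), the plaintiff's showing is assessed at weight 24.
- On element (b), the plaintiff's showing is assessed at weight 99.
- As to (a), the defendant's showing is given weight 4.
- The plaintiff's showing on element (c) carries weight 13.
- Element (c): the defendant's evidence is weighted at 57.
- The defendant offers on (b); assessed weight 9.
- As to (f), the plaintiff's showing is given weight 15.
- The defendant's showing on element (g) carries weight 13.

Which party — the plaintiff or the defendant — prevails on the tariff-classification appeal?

Stage 1 (plaintiff, the criminal standard, weight is at least 94): (a) net 97−4=93 < 94 — fails; (b) net 99−9=90 < 94 — fails.
  Stage 1 not carried; the plaintiff fails its burden.
The analysis ends at Stage 1; the defendant prevails.

defendant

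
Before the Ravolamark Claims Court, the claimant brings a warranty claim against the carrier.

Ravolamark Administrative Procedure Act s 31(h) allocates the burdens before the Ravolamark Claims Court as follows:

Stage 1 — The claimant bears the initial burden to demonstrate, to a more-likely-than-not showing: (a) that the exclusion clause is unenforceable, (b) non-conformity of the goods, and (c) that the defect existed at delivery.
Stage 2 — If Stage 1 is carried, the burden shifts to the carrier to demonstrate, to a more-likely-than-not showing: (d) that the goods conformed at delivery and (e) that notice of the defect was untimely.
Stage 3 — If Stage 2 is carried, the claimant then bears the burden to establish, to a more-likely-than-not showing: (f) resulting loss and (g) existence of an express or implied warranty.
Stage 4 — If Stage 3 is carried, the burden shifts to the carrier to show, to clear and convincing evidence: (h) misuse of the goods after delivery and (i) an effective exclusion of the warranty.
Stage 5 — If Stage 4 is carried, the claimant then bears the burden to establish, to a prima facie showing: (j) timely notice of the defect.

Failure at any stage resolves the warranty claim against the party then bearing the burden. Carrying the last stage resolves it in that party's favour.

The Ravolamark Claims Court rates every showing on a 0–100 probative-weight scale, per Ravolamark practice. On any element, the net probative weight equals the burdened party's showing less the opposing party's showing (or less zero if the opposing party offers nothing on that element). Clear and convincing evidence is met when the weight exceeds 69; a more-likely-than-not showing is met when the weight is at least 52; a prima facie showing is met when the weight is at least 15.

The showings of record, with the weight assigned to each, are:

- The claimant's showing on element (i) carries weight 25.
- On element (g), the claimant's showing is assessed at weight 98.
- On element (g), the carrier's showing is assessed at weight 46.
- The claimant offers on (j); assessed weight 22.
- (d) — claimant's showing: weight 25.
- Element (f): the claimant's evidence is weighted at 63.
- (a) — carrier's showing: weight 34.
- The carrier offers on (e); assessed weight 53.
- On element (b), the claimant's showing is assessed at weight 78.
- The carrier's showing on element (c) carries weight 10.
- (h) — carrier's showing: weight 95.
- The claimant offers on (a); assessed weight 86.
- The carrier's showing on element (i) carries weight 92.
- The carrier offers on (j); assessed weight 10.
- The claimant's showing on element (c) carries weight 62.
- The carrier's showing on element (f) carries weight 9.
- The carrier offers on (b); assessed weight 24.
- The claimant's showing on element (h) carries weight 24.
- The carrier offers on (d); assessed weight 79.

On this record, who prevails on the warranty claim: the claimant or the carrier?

claimant

At Stage 1 the claimant must meet a more-likely-than-not showing (weight is at least 52): on (a) the weight is 86 less the opposing 34 gives net 52, ≥ 52, so (a) meets the standard; on (b) the weight is 78 less the opposing 24 gives net 54, which does reach 52, so (b) meets the standard; on (c) the weight is 62 less the opposing 10 gives net 52, ≥ 52, so (c) meets the standard.
  All elements met. The burden passes to the carrier.
At Stage 2 the carrier must meet a more-likely-than-not showing (weight is at least 52): on (d) the weight is 79 less the opposing 25 gives net 54, ≥ 52, so (d) meets the standard; on (e) the weight is 53, ≥ 52, so (e) meets the standard.
  The carrier carries Stage 2; the claimant now bears the burden.
At Stage 3 the claimant must meet a more-likely-than-not showing (weight is at least 52): on (f) the weight is 63 less the opposing 9 gives net 54, which does reach 52, so (f) meets the standard; on (g) the weight is 98 less the opposing 46 gives net 52, ≥ 52, so (g) meets the standard.
  All elements met. The burden passes to the carrier.
At Stage 4 the carrier must meet clear and convincing evidence (weight exceeds 69): on (h) the weight is 95 less the opposing 24 gives net 71, which does exceed 69, so (h) meets the standard; on (i) the weight is 92 less the opposing 25 gives net 67, which does not exceed 69, so (i) does not meet the standard.
  Not every element is met, so the carrier fails to carry Stage 4.
The claimant prevails.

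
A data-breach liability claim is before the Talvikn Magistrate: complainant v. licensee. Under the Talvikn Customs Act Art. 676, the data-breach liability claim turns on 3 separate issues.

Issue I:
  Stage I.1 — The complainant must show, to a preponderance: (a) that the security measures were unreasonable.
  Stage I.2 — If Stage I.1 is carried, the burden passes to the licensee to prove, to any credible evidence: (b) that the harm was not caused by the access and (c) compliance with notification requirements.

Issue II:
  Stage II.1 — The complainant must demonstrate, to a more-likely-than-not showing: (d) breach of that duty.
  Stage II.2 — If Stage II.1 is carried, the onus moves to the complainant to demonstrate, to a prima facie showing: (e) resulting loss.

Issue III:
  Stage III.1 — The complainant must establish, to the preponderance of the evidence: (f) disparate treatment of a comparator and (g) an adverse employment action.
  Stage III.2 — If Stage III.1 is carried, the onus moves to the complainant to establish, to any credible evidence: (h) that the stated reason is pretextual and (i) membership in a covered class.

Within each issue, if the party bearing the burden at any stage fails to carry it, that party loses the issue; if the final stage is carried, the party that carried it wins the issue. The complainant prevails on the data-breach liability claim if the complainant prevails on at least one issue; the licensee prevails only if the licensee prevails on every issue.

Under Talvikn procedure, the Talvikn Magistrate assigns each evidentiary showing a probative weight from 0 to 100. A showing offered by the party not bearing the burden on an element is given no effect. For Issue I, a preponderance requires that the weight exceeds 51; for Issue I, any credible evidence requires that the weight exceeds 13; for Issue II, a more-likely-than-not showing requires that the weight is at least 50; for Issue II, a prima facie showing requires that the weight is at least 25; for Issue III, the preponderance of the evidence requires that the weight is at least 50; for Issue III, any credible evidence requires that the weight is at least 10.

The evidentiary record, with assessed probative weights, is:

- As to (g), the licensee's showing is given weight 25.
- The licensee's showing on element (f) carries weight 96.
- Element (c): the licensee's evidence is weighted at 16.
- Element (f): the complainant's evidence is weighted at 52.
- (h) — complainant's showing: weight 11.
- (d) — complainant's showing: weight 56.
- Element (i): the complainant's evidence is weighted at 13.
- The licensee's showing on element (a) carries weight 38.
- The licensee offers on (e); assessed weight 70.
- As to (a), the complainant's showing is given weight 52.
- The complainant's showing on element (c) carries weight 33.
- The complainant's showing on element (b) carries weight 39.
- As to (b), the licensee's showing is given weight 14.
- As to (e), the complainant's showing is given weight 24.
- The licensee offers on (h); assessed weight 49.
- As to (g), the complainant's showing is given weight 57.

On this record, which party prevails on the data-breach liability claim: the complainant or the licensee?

complainant

— Issue I —
Stage I.1 (complainant, a preponderance, weight exceeds 51): (a) 52 (licensee's 38 disregarded) > 51 — meets.
  Stage I.1 carried; the burden shifts to the licensee.
Stage I.2 (licensee, any credible evidence, weight exceeds 13): (b) 14 (complainant's 39 disregarded) > 13 — meets; (c) 16 (complainant's 33 disregarded) > 13 — meets.
  The licensee carries the last stage.
All stages carried — the licensee prevails on this issue.
— Issue II —
At Stage II.1 the complainant must meet a more-likely-than-not showing (weight is at least 50): on (d) the weight is 56, ≥ 50, so (d) meets the standard.
  Stage II.1 carried; the burden remains with the complainant.
At Stage II.2 the complainant must meet a prima facie showing (weight is at least 25): on (e) the weight is 24 (the licensee's 70 is given no effect), which does not reach 25, so (e) does not meet the standard.
  Not every element is met, so the complainant fails to carry Stage II.2.
The analysis ends at Stage II.2; the licensee prevails on this issue.
— Issue III —
Stage III.1 — burden on complainant; standard: the preponderance of the evidence (weight is at least 50).
    (f): 52 (licensee's 96 disregarded) ≥ 50 [met]
    (g): 57 (licensee's 25 disregarded) ≥ 50 [met]
  Stage III.1 is satisfied; the complainant continues to bear the burden.
Stage III.2 — burden on complainant; standard: any credible evidence (weight is at least 10).
    (h): 11 (licensee's 49 disregarded) ≥ 10 [met]
    (i): 13 ≥ 10 [met]
  The complainant carries the last stage.
All stages carried — the complainant prevails on this issue.
Per-issue: Issue I → licensee; Issue II → licensee; Issue III → complainant. The complainant must prevail on at least one issue; overall, the complainant prevails.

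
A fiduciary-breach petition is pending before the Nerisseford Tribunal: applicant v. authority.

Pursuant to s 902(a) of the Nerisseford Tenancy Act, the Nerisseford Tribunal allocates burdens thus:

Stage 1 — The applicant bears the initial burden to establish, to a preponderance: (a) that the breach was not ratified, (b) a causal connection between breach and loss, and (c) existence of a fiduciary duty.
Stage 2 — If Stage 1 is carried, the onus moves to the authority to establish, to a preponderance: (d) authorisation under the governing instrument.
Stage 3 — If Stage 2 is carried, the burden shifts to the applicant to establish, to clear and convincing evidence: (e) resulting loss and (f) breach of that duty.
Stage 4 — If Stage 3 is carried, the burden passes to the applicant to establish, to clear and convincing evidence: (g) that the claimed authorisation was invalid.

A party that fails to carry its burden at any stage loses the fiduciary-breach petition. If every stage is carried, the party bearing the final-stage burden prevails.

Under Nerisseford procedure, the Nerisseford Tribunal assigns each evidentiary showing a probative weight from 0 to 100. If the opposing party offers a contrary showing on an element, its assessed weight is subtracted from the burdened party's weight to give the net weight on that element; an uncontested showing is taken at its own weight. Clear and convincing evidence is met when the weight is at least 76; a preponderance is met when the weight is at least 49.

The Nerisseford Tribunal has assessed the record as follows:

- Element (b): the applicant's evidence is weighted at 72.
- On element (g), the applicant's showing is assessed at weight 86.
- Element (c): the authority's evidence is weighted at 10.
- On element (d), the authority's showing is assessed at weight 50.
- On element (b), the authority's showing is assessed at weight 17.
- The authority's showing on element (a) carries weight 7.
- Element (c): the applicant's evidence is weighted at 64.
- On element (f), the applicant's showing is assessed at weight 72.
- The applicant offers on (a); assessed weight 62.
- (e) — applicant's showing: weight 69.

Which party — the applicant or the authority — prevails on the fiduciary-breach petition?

Stage 1 — burden on applicant; standard: a preponderance (weight is at least 49).
    (a): 62 − 7 = 55 ≥ 49 [met]
    (b): 72 − 17 = 55 ≥ 49 [met]
    (c): 64 − 10 = 54 ≥ 49 [met]
  Stage 1 is satisfied; the onus moves to the authority.
Stage 2 — burden on authority; standard: a preponderance (weight is at least 49).
    (d): 50 ≥ 49 [met]
  Stage 2 carried; the burden shifts to the applicant.
Stage 3 — burden on applicant; standard: clear and convincing evidence (weight is at least 76).
    (e): 69 < 76 [not met]
    (f): 72 < 76 [not met]
  Not every element is met, so the applicant fails to carry Stage 3.
So the authority prevails.

authority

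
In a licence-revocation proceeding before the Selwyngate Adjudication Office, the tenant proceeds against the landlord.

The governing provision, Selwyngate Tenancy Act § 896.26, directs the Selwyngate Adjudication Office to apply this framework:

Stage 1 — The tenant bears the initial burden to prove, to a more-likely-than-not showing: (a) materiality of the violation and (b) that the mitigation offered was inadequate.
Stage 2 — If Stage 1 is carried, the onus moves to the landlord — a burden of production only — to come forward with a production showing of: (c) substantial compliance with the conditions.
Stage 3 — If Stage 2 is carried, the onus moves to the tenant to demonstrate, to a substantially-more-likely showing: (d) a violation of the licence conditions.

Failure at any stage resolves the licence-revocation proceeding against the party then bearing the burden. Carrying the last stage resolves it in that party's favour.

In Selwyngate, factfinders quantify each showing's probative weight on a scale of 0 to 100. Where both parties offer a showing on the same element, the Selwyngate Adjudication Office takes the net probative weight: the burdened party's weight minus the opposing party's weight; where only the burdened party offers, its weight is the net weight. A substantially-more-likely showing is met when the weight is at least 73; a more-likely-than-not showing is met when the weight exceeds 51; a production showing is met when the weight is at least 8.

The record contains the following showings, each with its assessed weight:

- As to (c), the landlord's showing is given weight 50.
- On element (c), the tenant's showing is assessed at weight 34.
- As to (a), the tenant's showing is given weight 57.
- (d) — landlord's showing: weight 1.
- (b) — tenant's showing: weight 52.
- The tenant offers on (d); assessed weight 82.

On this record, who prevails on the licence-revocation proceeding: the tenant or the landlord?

tenant

Stage 1 — burden on tenant; standard: a more-likely-than-not showing (weight exceeds 51).
    (a): 57 > 51 [met]
    (b): 52 > 51 [met]
  Stage 1 carried; the burden shifts to the landlord.
Stage 2 — burden on landlord; standard: a production showing (weight is at least 8).
    (c): 50 − 34 = 16 ≥ 8 [met]
  The landlord carries Stage 2; the tenant now bears the burden.
Stage 3 — burden on tenant; standard: a substantially-more-likely showing (weight is at least 73).
    (d): 82 − 1 = 81 ≥ 73 [met]
  All elements met at the final stage.
Every stage carried; the tenant prevails.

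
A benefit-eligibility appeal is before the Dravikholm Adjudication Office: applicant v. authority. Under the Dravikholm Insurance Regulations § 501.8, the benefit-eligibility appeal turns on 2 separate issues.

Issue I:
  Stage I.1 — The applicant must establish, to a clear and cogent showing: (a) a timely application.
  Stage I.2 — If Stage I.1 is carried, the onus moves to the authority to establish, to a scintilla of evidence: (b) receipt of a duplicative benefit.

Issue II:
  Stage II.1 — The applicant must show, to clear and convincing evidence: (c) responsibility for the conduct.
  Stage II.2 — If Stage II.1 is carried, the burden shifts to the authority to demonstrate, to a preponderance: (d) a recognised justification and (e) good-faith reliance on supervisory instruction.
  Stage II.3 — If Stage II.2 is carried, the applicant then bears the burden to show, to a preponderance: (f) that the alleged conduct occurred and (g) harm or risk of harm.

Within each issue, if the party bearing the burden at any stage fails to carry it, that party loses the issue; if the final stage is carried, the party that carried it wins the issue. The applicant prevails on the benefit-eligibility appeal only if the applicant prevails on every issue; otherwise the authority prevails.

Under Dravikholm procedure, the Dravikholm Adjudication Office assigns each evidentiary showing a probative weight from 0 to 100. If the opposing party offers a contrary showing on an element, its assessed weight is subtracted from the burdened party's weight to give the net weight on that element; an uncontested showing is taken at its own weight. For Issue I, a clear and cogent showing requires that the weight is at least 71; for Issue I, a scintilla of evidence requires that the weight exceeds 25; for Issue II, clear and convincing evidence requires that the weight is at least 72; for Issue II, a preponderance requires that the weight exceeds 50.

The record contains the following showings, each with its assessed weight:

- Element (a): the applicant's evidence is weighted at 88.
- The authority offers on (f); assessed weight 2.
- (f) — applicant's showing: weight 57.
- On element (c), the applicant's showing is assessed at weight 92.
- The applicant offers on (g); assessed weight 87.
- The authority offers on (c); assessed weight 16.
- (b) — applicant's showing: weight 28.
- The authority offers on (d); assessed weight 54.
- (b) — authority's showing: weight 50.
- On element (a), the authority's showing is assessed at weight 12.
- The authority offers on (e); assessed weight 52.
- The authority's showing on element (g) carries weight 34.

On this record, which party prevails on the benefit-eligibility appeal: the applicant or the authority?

applicant

— Issue I —
Stage I.1 — burden on applicant; standard: a clear and cogent showing (weight is at least 71).
    (a): 88 − 12 = 76 ≥ 71 [met]
  The applicant carries Stage I.1; the authority now bears the burden.
Stage I.2 — burden on authority; standard: a scintilla of evidence (weight exceeds 25).
    (b): 50 − 28 = 22 ≤ 25 [not met]
  Stage I.2 not carried; the authority fails its burden.
The applicant prevails on this issue.
— Issue II —
At Stage II.1 the applicant must meet clear and convincing evidence (weight is at least 72): on (c) the weight is 92 less the opposing 16 gives net 76, ≥ 72, so (c) meets the standard.
  All elements met. The burden passes to the authority.
At Stage II.2 the authority must meet a preponderance (weight exceeds 50): on (d) the weight is 54, > 50, so (d) meets the standard; on (e) the weight is 52, > 50, so (e) meets the standard.
  Stage II.2 is satisfied; the onus moves to the applicant.
At Stage II.3 the applicant must meet a preponderance (weight exceeds 50): on (f) the weight is 57 less the opposing 2 gives net 55, which does exceed 50, so (f) meets the standard; on (g) the weight is 87 less the opposing 34 gives net 53, > 50, so (g) meets the standard.
  All elements met at the final stage.
All stages carried — the applicant prevails on this issue.
Per-issue: Issue I → applicant; Issue II → applicant. The applicant must prevail on every issue; overall, the applicant prevails.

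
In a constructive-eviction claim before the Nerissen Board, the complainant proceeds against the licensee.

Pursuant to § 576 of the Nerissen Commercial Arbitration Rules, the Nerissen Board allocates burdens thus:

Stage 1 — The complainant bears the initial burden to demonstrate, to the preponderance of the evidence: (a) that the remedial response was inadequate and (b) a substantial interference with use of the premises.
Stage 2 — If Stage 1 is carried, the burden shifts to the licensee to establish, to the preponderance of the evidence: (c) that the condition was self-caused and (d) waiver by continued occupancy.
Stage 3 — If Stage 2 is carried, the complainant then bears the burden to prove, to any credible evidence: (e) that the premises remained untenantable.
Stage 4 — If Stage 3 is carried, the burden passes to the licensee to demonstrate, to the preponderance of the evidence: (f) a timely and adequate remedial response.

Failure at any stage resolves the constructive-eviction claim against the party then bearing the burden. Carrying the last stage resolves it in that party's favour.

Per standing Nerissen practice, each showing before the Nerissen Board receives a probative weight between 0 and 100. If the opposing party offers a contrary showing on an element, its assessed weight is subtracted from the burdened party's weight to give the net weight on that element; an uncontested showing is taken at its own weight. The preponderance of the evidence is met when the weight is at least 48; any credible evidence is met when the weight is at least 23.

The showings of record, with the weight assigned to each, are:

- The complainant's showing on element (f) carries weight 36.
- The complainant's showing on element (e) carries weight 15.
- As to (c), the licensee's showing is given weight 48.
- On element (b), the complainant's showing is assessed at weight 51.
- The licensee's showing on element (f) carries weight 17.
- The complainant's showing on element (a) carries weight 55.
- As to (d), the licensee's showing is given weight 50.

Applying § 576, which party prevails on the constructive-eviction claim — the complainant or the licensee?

licensee

Stage 1 (complainant, the preponderance of the evidence, weight is at least 48): (a) 55 ≥ 48 — meets; (b) 51 ≥ 48 — meets.
  Stage 1 is satisfied; the onus moves to the licensee.
Stage 2 (licensee, the preponderance of the evidence, weight is at least 48): (c) 48 ≥ 48 — meets; (d) 50 ≥ 48 — meets.
  The licensee carries Stage 2; the complainant now bears the burden.
Stage 3 (complainant, any credible evidence, weight is at least 23): (e) 15 < 23 — fails.
  The complainant does not carry Stage 3.
So the licensee prevails.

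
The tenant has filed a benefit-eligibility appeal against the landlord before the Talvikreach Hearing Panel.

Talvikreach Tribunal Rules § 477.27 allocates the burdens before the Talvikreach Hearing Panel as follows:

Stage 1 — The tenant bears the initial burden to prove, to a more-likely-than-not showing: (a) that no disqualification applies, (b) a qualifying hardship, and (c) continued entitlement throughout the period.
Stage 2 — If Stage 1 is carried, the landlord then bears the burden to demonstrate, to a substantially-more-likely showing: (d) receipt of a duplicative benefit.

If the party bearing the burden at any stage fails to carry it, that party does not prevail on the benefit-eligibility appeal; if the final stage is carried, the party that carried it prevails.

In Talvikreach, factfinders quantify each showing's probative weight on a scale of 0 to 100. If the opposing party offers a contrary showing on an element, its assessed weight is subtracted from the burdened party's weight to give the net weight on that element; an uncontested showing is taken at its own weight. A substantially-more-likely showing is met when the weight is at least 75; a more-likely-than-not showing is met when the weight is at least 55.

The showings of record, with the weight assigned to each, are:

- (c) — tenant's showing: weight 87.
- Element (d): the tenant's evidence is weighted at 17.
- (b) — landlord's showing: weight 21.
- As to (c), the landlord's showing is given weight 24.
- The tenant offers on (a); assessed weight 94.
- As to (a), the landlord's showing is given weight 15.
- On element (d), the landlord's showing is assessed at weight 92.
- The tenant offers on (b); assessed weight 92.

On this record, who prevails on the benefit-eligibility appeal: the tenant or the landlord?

landlord

Stage 1 (tenant, a more-likely-than-not showing, weight is at least 55): (a) net 94−15=79 ≥ 55 — meets; (b) net 92−21=71 ≥ 55 — meets; (c) net 87−24=63 ≥ 55 — meets.
  Stage 1 carried; the burden shifts to the landlord.
Stage 2 (landlord, a substantially-more-likely showing, weight is at least 75): (d) net 92−17=75 ≥ 75 — meets.
  All elements met at the final stage.
All stages carried — the landlord prevails.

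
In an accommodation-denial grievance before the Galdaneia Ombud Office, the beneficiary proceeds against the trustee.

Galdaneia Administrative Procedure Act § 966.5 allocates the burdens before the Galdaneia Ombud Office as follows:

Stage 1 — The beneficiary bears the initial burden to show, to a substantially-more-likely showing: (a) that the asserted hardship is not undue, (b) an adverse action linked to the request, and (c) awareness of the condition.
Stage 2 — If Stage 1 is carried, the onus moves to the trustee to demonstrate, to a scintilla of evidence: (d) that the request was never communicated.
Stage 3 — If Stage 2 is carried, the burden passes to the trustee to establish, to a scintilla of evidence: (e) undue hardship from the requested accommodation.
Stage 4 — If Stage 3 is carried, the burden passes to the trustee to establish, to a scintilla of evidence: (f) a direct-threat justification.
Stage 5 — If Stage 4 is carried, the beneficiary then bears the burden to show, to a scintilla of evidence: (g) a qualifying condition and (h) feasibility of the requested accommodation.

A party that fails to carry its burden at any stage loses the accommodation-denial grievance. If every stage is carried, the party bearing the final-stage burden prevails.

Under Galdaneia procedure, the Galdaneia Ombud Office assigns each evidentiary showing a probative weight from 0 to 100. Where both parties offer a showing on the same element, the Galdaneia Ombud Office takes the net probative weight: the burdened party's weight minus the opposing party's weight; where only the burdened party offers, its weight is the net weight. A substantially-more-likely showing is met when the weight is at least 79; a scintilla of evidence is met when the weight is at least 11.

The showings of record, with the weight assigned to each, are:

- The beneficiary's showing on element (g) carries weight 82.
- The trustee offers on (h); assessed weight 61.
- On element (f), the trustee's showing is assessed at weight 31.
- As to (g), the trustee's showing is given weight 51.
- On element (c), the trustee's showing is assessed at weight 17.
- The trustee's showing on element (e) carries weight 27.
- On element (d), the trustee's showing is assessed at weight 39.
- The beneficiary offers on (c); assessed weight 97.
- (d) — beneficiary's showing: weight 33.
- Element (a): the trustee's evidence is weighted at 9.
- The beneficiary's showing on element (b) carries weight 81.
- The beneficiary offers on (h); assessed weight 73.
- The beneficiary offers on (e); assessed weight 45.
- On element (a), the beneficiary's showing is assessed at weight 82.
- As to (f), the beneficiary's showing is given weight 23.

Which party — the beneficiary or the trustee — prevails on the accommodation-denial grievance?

trustee

Stage 1 — burden on beneficiary; standard: a substantially-more-likely showing (weight is at least 79).
    (a): 82 − 9 = 73 < 79 [not met]
    (b): 81 ≥ 79 [met]
    (c): 97 − 17 = 80 ≥ 79 [met]
  Stage 1 not carried; the beneficiary fails its burden.
The trustee prevails.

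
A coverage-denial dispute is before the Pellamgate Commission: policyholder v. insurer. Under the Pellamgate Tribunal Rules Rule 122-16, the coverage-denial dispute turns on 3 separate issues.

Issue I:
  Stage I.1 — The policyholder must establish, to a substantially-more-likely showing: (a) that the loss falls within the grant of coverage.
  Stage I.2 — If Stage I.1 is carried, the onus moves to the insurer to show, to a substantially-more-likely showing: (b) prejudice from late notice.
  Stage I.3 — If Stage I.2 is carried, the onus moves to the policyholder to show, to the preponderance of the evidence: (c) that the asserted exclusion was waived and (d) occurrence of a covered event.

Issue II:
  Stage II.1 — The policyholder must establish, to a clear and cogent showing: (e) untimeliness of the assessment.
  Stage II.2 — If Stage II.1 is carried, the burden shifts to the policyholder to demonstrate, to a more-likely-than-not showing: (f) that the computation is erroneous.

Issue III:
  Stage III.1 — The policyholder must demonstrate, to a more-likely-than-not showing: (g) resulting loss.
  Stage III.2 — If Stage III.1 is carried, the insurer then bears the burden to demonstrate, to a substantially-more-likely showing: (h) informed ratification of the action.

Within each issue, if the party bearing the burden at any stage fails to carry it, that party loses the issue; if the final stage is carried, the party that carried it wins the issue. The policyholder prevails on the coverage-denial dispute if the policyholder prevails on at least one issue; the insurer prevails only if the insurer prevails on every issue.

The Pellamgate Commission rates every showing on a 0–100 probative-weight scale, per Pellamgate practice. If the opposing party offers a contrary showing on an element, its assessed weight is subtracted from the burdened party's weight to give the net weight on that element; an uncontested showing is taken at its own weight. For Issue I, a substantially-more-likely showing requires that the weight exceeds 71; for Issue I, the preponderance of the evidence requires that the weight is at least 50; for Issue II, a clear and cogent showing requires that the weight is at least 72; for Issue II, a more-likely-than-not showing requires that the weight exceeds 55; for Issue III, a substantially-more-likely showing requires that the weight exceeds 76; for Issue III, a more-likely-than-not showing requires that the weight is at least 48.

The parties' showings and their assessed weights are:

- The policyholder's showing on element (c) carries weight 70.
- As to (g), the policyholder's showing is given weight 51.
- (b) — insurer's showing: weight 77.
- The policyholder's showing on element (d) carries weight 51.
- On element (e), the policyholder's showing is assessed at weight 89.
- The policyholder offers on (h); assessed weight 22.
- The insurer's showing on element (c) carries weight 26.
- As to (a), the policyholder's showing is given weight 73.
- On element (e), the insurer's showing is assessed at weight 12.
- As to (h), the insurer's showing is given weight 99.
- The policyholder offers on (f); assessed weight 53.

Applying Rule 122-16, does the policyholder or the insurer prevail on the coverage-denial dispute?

insurer

— Issue I —
Stage I.1 — burden on policyholder; standard: a substantially-more-likely showing (weight exceeds 71).
    (a): 73 > 71 [met]
  The policyholder carries Stage I.1; the insurer now bears the burden.
Stage I.2 — burden on insurer; standard: a substantially-more-likely showing (weight exceeds 71).
    (b): 77 > 71 [met]
  Stage I.2 carried; the burden shifts to the policyholder.
Stage I.3 — burden on policyholder; standard: the preponderance of the evidence (weight is at least 50).
    (c): 70 − 26 = 44 < 50 [not met]
    (d): 51 ≥ 50 [met]
  Stage I.3 not carried; the policyholder fails its burden.
The analysis ends at Stage I.3; the insurer prevails on this issue.
— Issue II —
At Stage II.1 the policyholder must meet a clear and cogent showing (weight is at least 72): on (e) the weight is 89 less the opposing 12 gives net 77, ≥ 72, so (e) meets the standard.
  All elements met. The policyholder retains the burden for Stage II.2.
At Stage II.2 the policyholder must meet a more-likely-than-not showing (weight exceeds 55): on (f) the weight is 53, ≤ 55, so (f) does not meet the standard.
  Stage II.2 not carried; the policyholder fails its burden.
So the insurer prevails on this issue.
— Issue III —
Stage III.1 (policyholder, a more-likely-than-not showing, weight is at least 48): (g) 51 ≥ 48 — meets.
  The policyholder carries Stage III.1; the insurer now bears the burden.
Stage III.2 (insurer, a substantially-more-likely showing, weight exceeds 76): (h) net 99−22=77 > 76 — meets.
  Stage III.2 carried; the final stage is satisfied.
With every stage satisfied, the insurer prevails on this issue.
Per-issue: Issue I → insurer; Issue II → insurer; Issue III → insurer. The policyholder must prevail on at least one issue; overall, the insurer prevails.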